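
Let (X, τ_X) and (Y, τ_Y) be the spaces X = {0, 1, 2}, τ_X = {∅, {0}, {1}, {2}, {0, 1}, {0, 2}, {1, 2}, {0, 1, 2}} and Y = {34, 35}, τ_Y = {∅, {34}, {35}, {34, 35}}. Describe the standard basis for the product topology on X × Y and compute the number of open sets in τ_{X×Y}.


Basis B = {∅ × ∅, {0} × {34}, {0} × {35}, {1} × {34}, {1} × {35}, {2} × {34}, {2} × {35}, {0} × {34, 35}, {0, 1} × {34}, {0, 2} × {34}, {0, 1} × {35}, {0, 2} × {35}, {1} × {34, 35}, {1, 2} × {34}, {1, 2} × {35}, {2} × {34, 35}, {0, 1, 2} × {34}, {0, 1, 2} × {35}, {0, 1} × {34, 35}, {0, 2} × {34, 35}, {1, 2} × {34, 35}, {0, 1, 2} × {34, 35}}; |τ_{X×Y}| = 64.

Enumerate products U × V with U ∈ τ_X, V ∈ τ_Y (deduplicated):
  ∅ × ∅ = {} (∅)
  {0} × {34} = {(0,34)}
  {0} × {35} = {(0,35)}
  {1} × {34} = {(1,34)}
  {1} × {35} = {(1,35)}
  {2} × {34} = {(2,34)}
  {2} × {35} = {(2,35)}
  {0} × {34, 35} = {(0,34), (0,35)}
  {0, 1} × {34} = {(0,34), (1,34)}
  {0, 2} × {34} = {(0,34), (2,34)}
  {0, 1} × {35} = {(0,35), (1,35)}
  {0, 2} × {35} = {(0,35), (2,35)}
  {1} × {34, 35} = {(1,34), (1,35)}
  {1, 2} × {34} = {(1,34), (2,34)}
  {1, 2} × {35} = {(1,35), (2,35)}
  {2} × {34, 35} = {(2,34), (2,35)}
  {0, 1, 2} × {34} = {(0,34), (1,34), (2,34)}
  {0, 1, 2} × {35} = {(0,35), (1,35), (2,35)}
  {0, 1} × {34, 35} = {(0,34), (0,35), (1,34), (1,35)}
  {0, 2} × {34, 35} = {(0,34), (0,35), (2,34), (2,35)}
  {1, 2} × {34, 35} = {(1,34), (1,35), (2,34), (2,35)}
  {0, 1, 2} × {34, 35} = {(0,34), (0,35), (1,34), (1,35), (2,34), (2,35)}
These 22 distinct sets form the basis B.
Close under arbitrary unions to get τ_{X×Y}; counting gives |τ_{X×Y}| = 64.


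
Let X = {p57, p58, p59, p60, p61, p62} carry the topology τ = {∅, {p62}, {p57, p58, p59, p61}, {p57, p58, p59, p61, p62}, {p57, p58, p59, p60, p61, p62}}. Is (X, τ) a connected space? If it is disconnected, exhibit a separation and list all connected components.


(X, τ) is connected.

Find clopen sets (U ∈ τ with X ∖ U ∈ τ):
  U = ∅, X ∖ U = {p57, p58, p59, p60, p61, p62} — both open, so U is clopen.
  U = {p57, p58, p59, p60, p61, p62}, X ∖ U = ∅ — both open, so U is clopen.
Only trivial clopens (∅ and X) exist, so (X, τ) is connected.
Compute connected components by grouping points that agree on all clopens:
  component: {p57, p58, p59, p60, p61, p62}


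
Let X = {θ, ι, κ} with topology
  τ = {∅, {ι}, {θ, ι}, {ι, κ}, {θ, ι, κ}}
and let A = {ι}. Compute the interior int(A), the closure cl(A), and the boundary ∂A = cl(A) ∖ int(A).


int(A) = {ι}, cl(A) = {θ, ι, κ}, ∂A = {θ, κ}.

Closed sets in (X, τ) are complements of opens:
  closed(X, τ) = {∅, {θ}, {κ}, {θ, κ}, {θ, ι, κ}}.
int(A) = ⋃ {U ∈ τ : U ⊆ A}. Opens contained in A: ∅, {ι}.
Taking the union of these: int(A) = {ι}.
cl(A) = ⋂ {C closed : A ⊆ C}. Closed sets containing A: {θ, ι, κ}.
Intersecting these: cl(A) = {θ, ι, κ}.
∂A = cl(A) ∖ int(A) = {θ, ι, κ} ∖ {ι} = {θ, κ}.


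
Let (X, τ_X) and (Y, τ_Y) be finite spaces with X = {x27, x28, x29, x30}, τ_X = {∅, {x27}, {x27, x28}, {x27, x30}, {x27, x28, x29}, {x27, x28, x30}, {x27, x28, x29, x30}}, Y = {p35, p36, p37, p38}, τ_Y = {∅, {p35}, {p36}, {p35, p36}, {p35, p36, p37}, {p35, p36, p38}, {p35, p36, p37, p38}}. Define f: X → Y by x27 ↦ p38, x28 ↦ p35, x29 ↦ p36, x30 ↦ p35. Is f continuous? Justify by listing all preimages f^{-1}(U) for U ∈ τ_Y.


f is NOT continuous.

Compute f^{-1}(U) for each U ∈ τ_Y:
  U = ∅: f^{-1}(U) = ∅ ∈ τ_X ✓.
  U = {p35}: f^{-1}(U) = {x28, x30} ∉ τ_X ✗.
  U = {p36}: f^{-1}(U) = {x29} ∉ τ_X ✗.
  U = {p35, p36}: f^{-1}(U) = {x28, x29, x30} ∉ τ_X ✗.
  U = {p35, p36, p37}: f^{-1}(U) = {x28, x29, x30} ∉ τ_X ✗.
  U = {p35, p36, p38}: f^{-1}(U) = {x27, x28, x29, x30} ∈ τ_X ✓.
  U = {p35, p36, p37, p38}: f^{-1}(U) = {x27, x28, x29, x30} ∈ τ_X ✓.
Found U = {p35} with f^{-1}(U) = {x28, x30} not in τ_X. Therefore f is NOT continuous.


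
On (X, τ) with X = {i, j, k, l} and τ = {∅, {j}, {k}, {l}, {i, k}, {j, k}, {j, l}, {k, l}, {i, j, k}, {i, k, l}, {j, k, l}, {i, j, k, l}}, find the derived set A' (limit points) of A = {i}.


A' = ∅

For each x ∈ X, list the open sets U ∈ τ with x ∈ U, then check whether U ∩ (A ∖ {x}) ≠ ∅ for every such U.
  x = i: open {i, k} ∋ x has {i, k} ∩ (A ∖ {i}) = ∅, so x is NOT a limit point.
  x = j: open {j} ∋ x has {j} ∩ (A ∖ {j}) = ∅, so x is NOT a limit point.
  x = k: open {k} ∋ x has {k} ∩ (A ∖ {k}) = ∅, so x is NOT a limit point.
  x = l: open {l} ∋ x has {l} ∩ (A ∖ {l}) = ∅, so x is NOT a limit point.
Collecting: A' = ∅.


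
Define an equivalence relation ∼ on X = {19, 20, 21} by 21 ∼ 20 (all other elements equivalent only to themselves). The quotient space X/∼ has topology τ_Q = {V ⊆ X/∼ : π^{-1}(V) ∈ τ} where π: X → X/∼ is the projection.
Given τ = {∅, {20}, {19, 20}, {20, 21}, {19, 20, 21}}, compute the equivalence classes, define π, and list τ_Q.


X/∼ = {[19], [20=21]}; |τ_Q| = 3.

Equivalence classes: [19], [20=21].
Quotient map π: X → X/∼ sends 19 ↦ [19], 20 ↦ [20=21], 21 ↦ [20=21].
For each subset V ⊆ X/∼, compute π^{-1}(V) ⊆ X and check whether π^{-1}(V) ∈ τ. V is open in τ_Q iff π^{-1}(V) ∈ τ.
  V = {}: π^{-1}(V) = ∅ ∈ τ ✓.
  V = {[19]}: π^{-1}(V) = {19} ∉ τ ✗.
  V = {[20=21]}: π^{-1}(V) = {20, 21} ∈ τ ✓.
  V = {[19], [20=21]}: π^{-1}(V) = {19, 20, 21} ∈ τ ✓.
Open sets in the quotient: τ_Q = {{}, {[20=21]}, {[19], [20=21]}} (3 elements).


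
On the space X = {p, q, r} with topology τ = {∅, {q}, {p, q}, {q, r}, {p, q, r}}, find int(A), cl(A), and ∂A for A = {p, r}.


int(A) = ∅, cl(A) = {p, r}, ∂A = {p, r}.

Closed sets in (X, τ) are complements of opens:
  closed(X, τ) = {∅, {p}, {r}, {p, r}, {p, q, r}}.
int(A) = ⋃ {U ∈ τ : U ⊆ A}. Opens contained in A: ∅.
Taking the union of these: int(A) = ∅.
cl(A) = ⋂ {C closed : A ⊆ C}. Closed sets containing A: {p, r}, {p, q, r}.
Intersecting these: cl(A) = {p, r}.
∂A = cl(A) ∖ int(A) = {p, r} ∖ ∅ = {p, r}.


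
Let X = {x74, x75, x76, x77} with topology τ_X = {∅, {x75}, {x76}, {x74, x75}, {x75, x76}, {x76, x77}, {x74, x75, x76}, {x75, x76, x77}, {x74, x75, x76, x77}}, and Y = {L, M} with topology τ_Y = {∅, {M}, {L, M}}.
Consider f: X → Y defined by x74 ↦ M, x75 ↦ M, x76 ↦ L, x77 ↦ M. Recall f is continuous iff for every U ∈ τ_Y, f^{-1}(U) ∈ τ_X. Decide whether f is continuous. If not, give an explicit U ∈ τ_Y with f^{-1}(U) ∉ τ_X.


f is NOT continuous.

Compute f^{-1}(U) for each U ∈ τ_Y:
  U = ∅: f^{-1}(U) = ∅ ∈ τ_X ✓.
  U = {M}: f^{-1}(U) = {x74, x75, x77} ∉ τ_X ✗.
  U = {L, M}: f^{-1}(U) = {x74, x75, x76, x77} ∈ τ_X ✓.
Found U = {M} with f^{-1}(U) = {x74, x75, x77} not in τ_X. Therefore f is NOT continuous.


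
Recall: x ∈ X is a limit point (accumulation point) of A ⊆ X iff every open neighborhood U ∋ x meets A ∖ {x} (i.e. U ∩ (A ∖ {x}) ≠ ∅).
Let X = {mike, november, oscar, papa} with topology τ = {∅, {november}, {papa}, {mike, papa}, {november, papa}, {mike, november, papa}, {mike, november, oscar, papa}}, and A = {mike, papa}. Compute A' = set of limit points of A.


A' = {mike, oscar}

For each x ∈ X, list the open sets U ∈ τ with x ∈ U, then check whether U ∩ (A ∖ {x}) ≠ ∅ for every such U.
  x = mike: opens ∋ x are {mike, papa}, {mike, november, papa}, {mike, november, oscar, papa}; each meets A ∖ {mike}, so x IS a limit point.
  x = november: open {november} ∋ x has {november} ∩ (A ∖ {november}) = ∅, so x is NOT a limit point.
  x = oscar: opens ∋ x are {mike, november, oscar, papa}; each meets A ∖ {oscar}, so x IS a limit point.
  x = papa: open {papa} ∋ x has {papa} ∩ (A ∖ {papa}) = ∅, so x is NOT a limit point.
Collecting: A' = {mike, oscar}.


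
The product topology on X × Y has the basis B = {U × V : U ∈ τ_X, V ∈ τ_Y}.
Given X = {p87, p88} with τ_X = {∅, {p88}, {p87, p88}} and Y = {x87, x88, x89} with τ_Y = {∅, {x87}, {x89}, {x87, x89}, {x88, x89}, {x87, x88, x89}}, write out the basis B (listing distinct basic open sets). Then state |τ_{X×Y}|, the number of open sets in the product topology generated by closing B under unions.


Basis B = {∅ × ∅, {p88} × {x87}, {p88} × {x89}, {p87, p88} × {x87}, {p87, p88} × {x89}, {p88} × {x87, x89}, {p88} × {x88, x89}, {p88} × {x87, x88, x89}, {p87, p88} × {x87, x89}, {p87, p88} × {x88, x89}, {p87, p88} × {x87, x88, x89}}; |τ_{X×Y}| = 18.

Enumerate products U × V with U ∈ τ_X, V ∈ τ_Y (deduplicated):
  ∅ × ∅ = {} (∅)
  {p88} × {x87} = {(p88,x87)}
  {p88} × {x89} = {(p88,x89)}
  {p87, p88} × {x87} = {(p87,x87), (p88,x87)}
  {p87, p88} × {x89} = {(p87,x89), (p88,x89)}
  {p88} × {x87, x89} = {(p88,x87), (p88,x89)}
  {p88} × {x88, x89} = {(p88,x88), (p88,x89)}
  {p88} × {x87, x88, x89} = {(p88,x87), (p88,x88), (p88,x89)}
  {p87, p88} × {x87, x89} = {(p87,x87), (p87,x89), (p88,x87), (p88,x89)}
  {p87, p88} × {x88, x89} = {(p87,x88), (p87,x89), (p88,x88), (p88,x89)}
  {p87, p88} × {x87, x88, x89} = {(p87,x87), (p87,x88), (p87,x89), (p88,x87), (p88,x88), (p88,x89)}
These 11 distinct sets form the basis B.
Close under arbitrary unions to get τ_{X×Y}; counting gives |τ_{X×Y}| = 18.


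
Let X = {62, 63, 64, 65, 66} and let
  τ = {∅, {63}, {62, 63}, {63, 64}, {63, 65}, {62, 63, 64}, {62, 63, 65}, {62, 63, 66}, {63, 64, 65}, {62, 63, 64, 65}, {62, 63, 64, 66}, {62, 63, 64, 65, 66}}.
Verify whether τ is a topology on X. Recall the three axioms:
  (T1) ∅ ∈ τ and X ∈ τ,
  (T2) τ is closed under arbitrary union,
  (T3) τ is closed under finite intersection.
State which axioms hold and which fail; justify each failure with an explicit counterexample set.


τ is NOT a topology on X.

Axiom (T1): ∅ ∈ τ? Yes; X ∈ τ? Yes.
Axiom (T2/T3): check pairwise unions and intersections of members of τ.
Counterexample for (T2): {63, 65} ∪ {62, 63, 66} = {62, 63, 65, 66} ∉ τ. Therefore τ is NOT a topology.


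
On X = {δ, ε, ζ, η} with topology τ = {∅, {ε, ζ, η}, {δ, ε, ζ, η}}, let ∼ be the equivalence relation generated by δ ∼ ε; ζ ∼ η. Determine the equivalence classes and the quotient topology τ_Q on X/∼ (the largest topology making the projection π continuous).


X/∼ = {[δ=ε], [ζ=η]}; |τ_Q| = 2.

Equivalence classes: [δ=ε], [ζ=η].
Quotient map π: X → X/∼ sends δ ↦ [δ=ε], ε ↦ [δ=ε], ζ ↦ [ζ=η], η ↦ [ζ=η].
For each subset V ⊆ X/∼, compute π^{-1}(V) ⊆ X and check whether π^{-1}(V) ∈ τ. V is open in τ_Q iff π^{-1}(V) ∈ τ.
  V = {}: π^{-1}(V) = ∅ ∈ τ ✓.
  V = {[δ=ε]}: π^{-1}(V) = {δ, ε} ∉ τ ✗.
  V = {[ζ=η]}: π^{-1}(V) = {ζ, η} ∉ τ ✗.
  V = {[δ=ε], [ζ=η]}: π^{-1}(V) = {δ, ε, ζ, η} ∈ τ ✓.
Open sets in the quotient: τ_Q = {{}, {[δ=ε], [ζ=η]}} (2 elements).


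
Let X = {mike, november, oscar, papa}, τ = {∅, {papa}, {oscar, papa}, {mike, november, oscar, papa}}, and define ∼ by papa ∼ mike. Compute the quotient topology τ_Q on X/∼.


X/∼ = {[mike=papa], [november], [oscar]}; |τ_Q| = 2.

Equivalence classes: [mike=papa], [november], [oscar].
Quotient map π: X → X/∼ sends mike ↦ [mike=papa], november ↦ [november], oscar ↦ [oscar], papa ↦ [mike=papa].
For each subset V ⊆ X/∼, compute π^{-1}(V) ⊆ X and check whether π^{-1}(V) ∈ τ. V is open in τ_Q iff π^{-1}(V) ∈ τ.
  V = {}: π^{-1}(V) = ∅ ∈ τ ✓.
  V = {[mike=papa]}: π^{-1}(V) = {mike, papa} ∉ τ ✗.
  V = {[november]}: π^{-1}(V) = {november} ∉ τ ✗.
  V = {[mike=papa], [november]}: π^{-1}(V) = {mike, november, papa} ∉ τ ✗.
  V = {[oscar]}: π^{-1}(V) = {oscar} ∉ τ ✗.
  V = {[mike=papa], [oscar]}: π^{-1}(V) = {mike, oscar, papa} ∉ τ ✗.
  V = {[november], [oscar]}: π^{-1}(V) = {november, oscar} ∉ τ ✗.
  V = {[mike=papa], [november], [oscar]}: π^{-1}(V) = {mike, november, oscar, papa} ∈ τ ✓.
Open sets in the quotient: τ_Q = {{}, {[mike=papa], [november], [oscar]}} (2 elements).


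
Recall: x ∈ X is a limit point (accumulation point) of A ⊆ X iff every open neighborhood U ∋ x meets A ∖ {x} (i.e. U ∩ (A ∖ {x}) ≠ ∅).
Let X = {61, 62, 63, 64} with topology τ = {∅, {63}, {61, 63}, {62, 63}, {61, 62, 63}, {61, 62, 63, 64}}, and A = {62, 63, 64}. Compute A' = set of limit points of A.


A' = {61, 62, 64}

For each x ∈ X, list the open sets U ∈ τ with x ∈ U, then check whether U ∩ (A ∖ {x}) ≠ ∅ for every such U.
  x = 61: opens ∋ x are {61, 63}, {61, 62, 63}, {61, 62, 63, 64}; each meets A ∖ {61}, so x IS a limit point.
  x = 62: opens ∋ x are {62, 63}, {61, 62, 63}, {61, 62, 63, 64}; each meets A ∖ {62}, so x IS a limit point.
  x = 63: open {63} ∋ x has {63} ∩ (A ∖ {63}) = ∅, so x is NOT a limit point.
  x = 64: opens ∋ x are {61, 62, 63, 64}; each meets A ∖ {64}, so x IS a limit point.
Collecting: A' = {61, 62, 64}.


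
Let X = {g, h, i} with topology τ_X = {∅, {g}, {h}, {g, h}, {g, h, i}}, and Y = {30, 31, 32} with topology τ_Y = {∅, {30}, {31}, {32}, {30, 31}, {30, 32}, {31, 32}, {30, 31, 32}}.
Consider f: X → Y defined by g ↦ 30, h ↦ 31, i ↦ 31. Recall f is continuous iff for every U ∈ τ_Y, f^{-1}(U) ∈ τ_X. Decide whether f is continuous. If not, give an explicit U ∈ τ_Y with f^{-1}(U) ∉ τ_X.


f is NOT continuous.

Compute f^{-1}(U) for each U ∈ τ_Y:
  U = ∅: f^{-1}(U) = ∅ ∈ τ_X ✓.
  U = {30}: f^{-1}(U) = {g} ∈ τ_X ✓.
  U = {31}: f^{-1}(U) = {h, i} ∉ τ_X ✗.
  U = {32}: f^{-1}(U) = ∅ ∈ τ_X ✓.
  U = {30, 31}: f^{-1}(U) = {g, h, i} ∈ τ_X ✓.
  U = {30, 32}: f^{-1}(U) = {g} ∈ τ_X ✓.
  U = {31, 32}: f^{-1}(U) = {h, i} ∉ τ_X ✗.
  U = {30, 31, 32}: f^{-1}(U) = {g, h, i} ∈ τ_X ✓.
Found U = {31} with f^{-1}(U) = {h, i} not in τ_X. Therefore f is NOT continuous.


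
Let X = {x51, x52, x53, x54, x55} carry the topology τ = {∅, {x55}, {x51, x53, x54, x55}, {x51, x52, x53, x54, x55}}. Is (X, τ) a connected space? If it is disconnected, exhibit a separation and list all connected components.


(X, τ) is connected.

Find clopen sets (U ∈ τ with X ∖ U ∈ τ):
  U = ∅, X ∖ U = {x51, x52, x53, x54, x55} — both open, so U is clopen.
  U = {x51, x52, x53, x54, x55}, X ∖ U = ∅ — both open, so U is clopen.
Only trivial clopens (∅ and X) exist, so (X, τ) is connected.
Compute connected components by grouping points that agree on all clopens:
  component: {x51, x52, x53, x54, x55}


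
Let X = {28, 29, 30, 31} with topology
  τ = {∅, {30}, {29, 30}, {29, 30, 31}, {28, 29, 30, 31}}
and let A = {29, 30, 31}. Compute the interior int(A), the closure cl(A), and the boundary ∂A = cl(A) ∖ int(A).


int(A) = {29, 30, 31}, cl(A) = {28, 29, 30, 31}, ∂A = {28}.

Closed sets in (X, τ) are complements of opens:
  closed(X, τ) = {∅, {28}, {28, 31}, {28, 29, 31}, {28, 29, 30, 31}}.
int(A) = ⋃ {U ∈ τ : U ⊆ A}. Opens contained in A: ∅, {30}, {29, 30}, {29, 30, 31}.
Taking the union of these: int(A) = {29, 30, 31}.
cl(A) = ⋂ {C closed : A ⊆ C}. Closed sets containing A: {28, 29, 30, 31}.
Intersecting these: cl(A) = {28, 29, 30, 31}.
∂A = cl(A) ∖ int(A) = {28, 29, 30, 31} ∖ {29, 30, 31} = {28}.


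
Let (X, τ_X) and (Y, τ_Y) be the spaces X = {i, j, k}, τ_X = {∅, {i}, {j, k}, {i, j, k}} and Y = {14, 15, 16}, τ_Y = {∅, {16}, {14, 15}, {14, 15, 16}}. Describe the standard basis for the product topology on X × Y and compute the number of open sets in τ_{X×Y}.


Basis B = {∅ × ∅, {i} × {16}, {i} × {14, 15}, {j, k} × {16}, {i} × {14, 15, 16}, {i, j, k} × {16}, {j, k} × {14, 15}, {i, j, k} × {14, 15}, {j, k} × {14, 15, 16}, {i, j, k} × {14, 15, 16}}; |τ_{X×Y}| = 16.

Enumerate products U × V with U ∈ τ_X, V ∈ τ_Y (deduplicated):
  ∅ × ∅ = {} (∅)
  {i} × {16} = {(i,16)}
  {i} × {14, 15} = {(i,14), (i,15)}
  {j, k} × {16} = {(j,16), (k,16)}
  {i} × {14, 15, 16} = {(i,14), (i,15), (i,16)}
  {i, j, k} × {16} = {(i,16), (j,16), (k,16)}
  {j, k} × {14, 15} = {(j,14), (j,15), (k,14), (k,15)}
  {i, j, k} × {14, 15} = {(i,14), (i,15), (j,14), (j,15), (k,14), (k,15)}
  {j, k} × {14, 15, 16} = {(j,14), (j,15), (j,16), (k,14), (k,15), (k,16)}
  {i, j, k} × {14, 15, 16} = {(i,14), (i,15), (i,16), (j,14), (j,15), (j,16), (k,14), (k,15), (k,16)}
These 10 distinct sets form the basis B.
Close under arbitrary unions to get τ_{X×Y}; counting gives |τ_{X×Y}| = 16.


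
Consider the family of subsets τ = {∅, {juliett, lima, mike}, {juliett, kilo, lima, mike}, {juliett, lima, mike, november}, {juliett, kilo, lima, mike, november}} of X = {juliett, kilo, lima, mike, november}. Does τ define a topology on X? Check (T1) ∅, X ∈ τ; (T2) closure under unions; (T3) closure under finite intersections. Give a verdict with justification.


τ IS a topology on X.

Axiom (T1): ∅ ∈ τ? Yes; X ∈ τ? Yes.
Axiom (T2/T3): check pairwise unions and intersections of members of τ.
All pairwise intersections and unions checked — each lies in τ. Therefore τ satisfies (T1), (T2), (T3): it IS a topology on X.


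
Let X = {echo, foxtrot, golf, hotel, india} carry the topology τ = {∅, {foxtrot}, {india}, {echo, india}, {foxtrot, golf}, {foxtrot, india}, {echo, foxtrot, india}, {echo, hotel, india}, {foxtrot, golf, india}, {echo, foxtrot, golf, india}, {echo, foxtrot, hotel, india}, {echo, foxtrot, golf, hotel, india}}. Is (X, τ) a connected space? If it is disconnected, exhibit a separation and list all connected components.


(X, τ) is disconnected; components = [{foxtrot, golf}, {echo, hotel, india}].

Find clopen sets (U ∈ τ with X ∖ U ∈ τ):
  U = ∅, X ∖ U = {echo, foxtrot, golf, hotel, india} — both open, so U is clopen.
  U = {foxtrot, golf}, X ∖ U = {echo, hotel, india} — both open, so U is clopen.
  U = {echo, hotel, india}, X ∖ U = {foxtrot, golf} — both open, so U is clopen.
  U = {echo, foxtrot, golf, hotel, india}, X ∖ U = ∅ — both open, so U is clopen.
Nontrivial clopen(s) exist: e.g. {echo, hotel, india}. So (X, τ) is disconnected.
Compute connected components by grouping points that agree on all clopens:
  component: {foxtrot, golf}
  component: {echo, hotel, india}


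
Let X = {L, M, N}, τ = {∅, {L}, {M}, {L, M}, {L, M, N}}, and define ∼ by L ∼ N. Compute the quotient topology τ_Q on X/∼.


X/∼ = {[L=N], [M]}; |τ_Q| = 3.

Equivalence classes: [L=N], [M].
Quotient map π: X → X/∼ sends L ↦ [L=N], M ↦ [M], N ↦ [L=N].
For each subset V ⊆ X/∼, compute π^{-1}(V) ⊆ X and check whether π^{-1}(V) ∈ τ. V is open in τ_Q iff π^{-1}(V) ∈ τ.
  V = {}: π^{-1}(V) = ∅ ∈ τ ✓.
  V = {[L=N]}: π^{-1}(V) = {L, N} ∉ τ ✗.
  V = {[M]}: π^{-1}(V) = {M} ∈ τ ✓.
  V = {[L=N], [M]}: π^{-1}(V) = {L, M, N} ∈ τ ✓.
Open sets in the quotient: τ_Q = {{}, {[M]}, {[L=N], [M]}} (3 elements).


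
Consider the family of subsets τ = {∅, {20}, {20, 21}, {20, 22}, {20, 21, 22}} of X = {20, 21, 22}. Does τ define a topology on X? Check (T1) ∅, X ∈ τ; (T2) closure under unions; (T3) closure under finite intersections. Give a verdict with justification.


τ IS a topology on X.

Axiom (T1): ∅ ∈ τ? Yes; X ∈ τ? Yes.
Axiom (T2/T3): check pairwise unions and intersections of members of τ.
All pairwise intersections and unions checked — each lies in τ. Therefore τ satisfies (T1), (T2), (T3): it IS a topology on X.


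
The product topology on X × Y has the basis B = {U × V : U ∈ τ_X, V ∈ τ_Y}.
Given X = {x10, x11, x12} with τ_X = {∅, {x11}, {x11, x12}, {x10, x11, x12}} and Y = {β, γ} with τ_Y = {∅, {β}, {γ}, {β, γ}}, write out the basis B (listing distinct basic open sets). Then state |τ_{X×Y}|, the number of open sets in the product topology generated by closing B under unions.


Basis B = {∅ × ∅, {x11} × {β}, {x11} × {γ}, {x11} × {β, γ}, {x11, x12} × {β}, {x11, x12} × {γ}, {x10, x11, x12} × {β}, {x10, x11, x12} × {γ}, {x11, x12} × {β, γ}, {x10, x11, x12} × {β, γ}}; |τ_{X×Y}| = 16.

Enumerate products U × V with U ∈ τ_X, V ∈ τ_Y (deduplicated):
  ∅ × ∅ = {} (∅)
  {x11} × {β} = {(x11,β)}
  {x11} × {γ} = {(x11,γ)}
  {x11} × {β, γ} = {(x11,β), (x11,γ)}
  {x11, x12} × {β} = {(x11,β), (x12,β)}
  {x11, x12} × {γ} = {(x11,γ), (x12,γ)}
  {x10, x11, x12} × {β} = {(x10,β), (x11,β), (x12,β)}
  {x10, x11, x12} × {γ} = {(x10,γ), (x11,γ), (x12,γ)}
  {x11, x12} × {β, γ} = {(x11,β), (x11,γ), (x12,β), (x12,γ)}
  {x10, x11, x12} × {β, γ} = {(x10,β), (x10,γ), (x11,β), (x11,γ), (x12,β), (x12,γ)}
These 10 distinct sets form the basis B.
Close under arbitrary unions to get τ_{X×Y}; counting gives |τ_{X×Y}| = 16.


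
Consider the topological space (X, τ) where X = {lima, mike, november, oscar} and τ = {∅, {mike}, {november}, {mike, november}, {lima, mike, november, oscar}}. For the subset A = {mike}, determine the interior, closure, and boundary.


int(A) = {mike}, cl(A) = {lima, mike, oscar}, ∂A = {lima, oscar}.

Closed sets in (X, τ) are complements of opens:
  closed(X, τ) = {∅, {lima, oscar}, {lima, mike, oscar}, {lima, november, oscar}, {lima, mike, november, oscar}}.
int(A) = ⋃ {U ∈ τ : U ⊆ A}. Opens contained in A: ∅, {mike}.
Taking the union of these: int(A) = {mike}.
cl(A) = ⋂ {C closed : A ⊆ C}. Closed sets containing A: {lima, mike, oscar}, {lima, mike, november, oscar}.
Intersecting these: cl(A) = {lima, mike, oscar}.
∂A = cl(A) ∖ int(A) = {lima, mike, oscar} ∖ {mike} = {lima, oscar}.


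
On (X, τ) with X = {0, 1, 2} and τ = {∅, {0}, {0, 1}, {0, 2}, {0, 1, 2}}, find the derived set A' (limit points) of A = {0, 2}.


A' = {1, 2}

For each x ∈ X, list the open sets U ∈ τ with x ∈ U, then check whether U ∩ (A ∖ {x}) ≠ ∅ for every such U.
  x = 0: open {0} ∋ x has {0} ∩ (A ∖ {0}) = ∅, so x is NOT a limit point.
  x = 1: opens ∋ x are {0, 1}, {0, 1, 2}; each meets A ∖ {1}, so x IS a limit point.
  x = 2: opens ∋ x are {0, 2}, {0, 1, 2}; each meets A ∖ {2}, so x IS a limit point.
Collecting: A' = {1, 2}.


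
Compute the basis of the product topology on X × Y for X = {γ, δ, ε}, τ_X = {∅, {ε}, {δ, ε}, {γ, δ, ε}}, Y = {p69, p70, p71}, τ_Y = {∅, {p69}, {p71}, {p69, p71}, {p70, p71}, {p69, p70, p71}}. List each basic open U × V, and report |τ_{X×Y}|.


Basis B = {∅ × ∅, {ε} × {p69}, {ε} × {p71}, {δ, ε} × {p69}, {δ, ε} × {p71}, {ε} × {p69, p71}, {ε} × {p70, p71}, {γ, δ, ε} × {p69}, {γ, δ, ε} × {p71}, {ε} × {p69, p70, p71}, {δ, ε} × {p69, p71}, {δ, ε} × {p70, p71}, {γ, δ, ε} × {p69, p71}, {γ, δ, ε} × {p70, p71}, {δ, ε} × {p69, p70, p71}, {γ, δ, ε} × {p69, p70, p71}}; |τ_{X×Y}| = 40.

Enumerate products U × V with U ∈ τ_X, V ∈ τ_Y (deduplicated):
  ∅ × ∅ = {} (∅)
  {ε} × {p69} = {(ε,p69)}
  {ε} × {p71} = {(ε,p71)}
  {δ, ε} × {p69} = {(δ,p69), (ε,p69)}
  {δ, ε} × {p71} = {(δ,p71), (ε,p71)}
  {ε} × {p69, p71} = {(ε,p69), (ε,p71)}
  {ε} × {p70, p71} = {(ε,p70), (ε,p71)}
  {γ, δ, ε} × {p69} = {(γ,p69), (δ,p69), (ε,p69)}
  {γ, δ, ε} × {p71} = {(γ,p71), (δ,p71), (ε,p71)}
  {ε} × {p69, p70, p71} = {(ε,p69), (ε,p70), (ε,p71)}
  {δ, ε} × {p69, p71} = {(δ,p69), (δ,p71), (ε,p69), (ε,p71)}
  {δ, ε} × {p70, p71} = {(δ,p70), (δ,p71), (ε,p70), (ε,p71)}
  {γ, δ, ε} × {p69, p71} = {(γ,p69), (γ,p71), (δ,p69), (δ,p71), (ε,p69), (ε,p71)}
  {γ, δ, ε} × {p70, p71} = {(γ,p70), (γ,p71), (δ,p70), (δ,p71), (ε,p70), (ε,p71)}
  {δ, ε} × {p69, p70, p71} = {(δ,p69), (δ,p70), (δ,p71), (ε,p69), (ε,p70), (ε,p71)}
  {γ, δ, ε} × {p69, p70, p71} = {(γ,p69), (γ,p70), (γ,p71), (δ,p69), (δ,p70), (δ,p71), (ε,p69), (ε,p70), (ε,p71)}
These 16 distinct sets form the basis B.
Close under arbitrary unions to get τ_{X×Y}; counting gives |τ_{X×Y}| = 40.


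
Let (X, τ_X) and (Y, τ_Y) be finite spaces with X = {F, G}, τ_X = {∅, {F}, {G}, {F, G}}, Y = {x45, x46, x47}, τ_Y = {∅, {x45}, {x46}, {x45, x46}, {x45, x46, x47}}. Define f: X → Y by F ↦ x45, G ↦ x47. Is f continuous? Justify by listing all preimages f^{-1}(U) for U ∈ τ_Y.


f IS continuous.

Compute f^{-1}(U) for each U ∈ τ_Y:
  U = ∅: f^{-1}(U) = ∅ ∈ τ_X ✓.
  U = {x45}: f^{-1}(U) = {F} ∈ τ_X ✓.
  U = {x46}: f^{-1}(U) = ∅ ∈ τ_X ✓.
  U = {x45, x46}: f^{-1}(U) = {F} ∈ τ_X ✓.
  U = {x45, x46, x47}: f^{-1}(U) = {F, G} ∈ τ_X ✓.
Every preimage lies in τ_X, so f IS continuous.


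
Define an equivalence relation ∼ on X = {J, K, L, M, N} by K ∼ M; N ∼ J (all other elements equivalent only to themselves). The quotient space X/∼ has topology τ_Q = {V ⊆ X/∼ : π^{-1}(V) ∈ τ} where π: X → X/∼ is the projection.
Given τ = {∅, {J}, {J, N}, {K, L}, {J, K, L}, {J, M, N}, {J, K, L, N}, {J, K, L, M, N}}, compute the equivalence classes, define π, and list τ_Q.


X/∼ = {[J=N], [K=M], [L]}; |τ_Q| = 3.

Equivalence classes: [J=N], [K=M], [L].
Quotient map π: X → X/∼ sends J ↦ [J=N], K ↦ [K=M], L ↦ [L], M ↦ [K=M], N ↦ [J=N].
For each subset V ⊆ X/∼, compute π^{-1}(V) ⊆ X and check whether π^{-1}(V) ∈ τ. V is open in τ_Q iff π^{-1}(V) ∈ τ.
  V = {}: π^{-1}(V) = ∅ ∈ τ ✓.
  V = {[J=N]}: π^{-1}(V) = {J, N} ∈ τ ✓.
  V = {[K=M]}: π^{-1}(V) = {K, M} ∉ τ ✗.
  V = {[J=N], [K=M]}: π^{-1}(V) = {J, K, M, N} ∉ τ ✗.
  V = {[L]}: π^{-1}(V) = {L} ∉ τ ✗.
  V = {[J=N], [L]}: π^{-1}(V) = {J, L, N} ∉ τ ✗.
  V = {[K=M], [L]}: π^{-1}(V) = {K, L, M} ∉ τ ✗.
  V = {[J=N], [K=M], [L]}: π^{-1}(V) = {J, K, L, M, N} ∈ τ ✓.
Open sets in the quotient: τ_Q = {{}, {[J=N]}, {[J=N], [K=M], [L]}} (3 elements).


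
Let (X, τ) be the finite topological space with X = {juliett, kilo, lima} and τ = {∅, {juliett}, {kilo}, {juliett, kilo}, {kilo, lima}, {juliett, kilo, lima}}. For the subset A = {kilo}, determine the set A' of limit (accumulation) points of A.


A' = {lima}

For each x ∈ X, list the open sets U ∈ τ with x ∈ U, then check whether U ∩ (A ∖ {x}) ≠ ∅ for every such U.
  x = juliett: open {juliett} ∋ x has {juliett} ∩ (A ∖ {juliett}) = ∅, so x is NOT a limit point.
  x = kilo: open {kilo} ∋ x has {kilo} ∩ (A ∖ {kilo}) = ∅, so x is NOT a limit point.
  x = lima: opens ∋ x are {kilo, lima}, {juliett, kilo, lima}; each meets A ∖ {lima}, so x IS a limit point.
Collecting: A' = {lima}.


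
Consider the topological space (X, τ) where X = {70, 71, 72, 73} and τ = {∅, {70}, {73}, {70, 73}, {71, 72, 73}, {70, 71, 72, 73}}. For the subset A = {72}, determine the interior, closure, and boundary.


int(A) = ∅, cl(A) = {71, 72}, ∂A = {71, 72}.

Closed sets in (X, τ) are complements of opens:
  closed(X, τ) = {∅, {70}, {71, 72}, {70, 71, 72}, {71, 72, 73}, {70, 71, 72, 73}}.
int(A) = ⋃ {U ∈ τ : U ⊆ A}. Opens contained in A: ∅.
Taking the union of these: int(A) = ∅.
cl(A) = ⋂ {C closed : A ⊆ C}. Closed sets containing A: {71, 72}, {70, 71, 72}, {71, 72, 73}, {70, 71, 72, 73}.
Intersecting these: cl(A) = {71, 72}.
∂A = cl(A) ∖ int(A) = {71, 72} ∖ ∅ = {71, 72}.


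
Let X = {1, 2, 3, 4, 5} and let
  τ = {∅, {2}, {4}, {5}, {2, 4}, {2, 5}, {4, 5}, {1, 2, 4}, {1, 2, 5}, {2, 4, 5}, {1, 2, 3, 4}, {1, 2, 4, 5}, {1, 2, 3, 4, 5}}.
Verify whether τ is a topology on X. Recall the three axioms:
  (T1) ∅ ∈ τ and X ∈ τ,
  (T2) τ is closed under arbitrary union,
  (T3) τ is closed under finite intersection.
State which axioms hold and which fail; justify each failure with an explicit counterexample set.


τ is NOT a topology on X.

Axiom (T1): ∅ ∈ τ? Yes; X ∈ τ? Yes.
Axiom (T2/T3): check pairwise unions and intersections of members of τ.
Counterexample for (T3): {1, 2, 4} ∩ {1, 2, 5} = {1, 2} ∉ τ. Therefore τ is NOT a topology.


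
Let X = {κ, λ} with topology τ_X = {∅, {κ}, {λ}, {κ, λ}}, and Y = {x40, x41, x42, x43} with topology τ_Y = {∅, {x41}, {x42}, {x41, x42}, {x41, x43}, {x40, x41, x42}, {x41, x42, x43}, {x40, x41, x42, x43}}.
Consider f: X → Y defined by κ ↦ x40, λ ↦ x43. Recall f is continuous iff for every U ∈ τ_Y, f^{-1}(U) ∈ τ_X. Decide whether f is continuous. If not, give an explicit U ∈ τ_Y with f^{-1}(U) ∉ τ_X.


f IS continuous.

Compute f^{-1}(U) for each U ∈ τ_Y:
  U = ∅: f^{-1}(U) = ∅ ∈ τ_X ✓.
  U = {x41}: f^{-1}(U) = ∅ ∈ τ_X ✓.
  U = {x42}: f^{-1}(U) = ∅ ∈ τ_X ✓.
  U = {x41, x42}: f^{-1}(U) = ∅ ∈ τ_X ✓.
  U = {x41, x43}: f^{-1}(U) = {λ} ∈ τ_X ✓.
  U = {x40, x41, x42}: f^{-1}(U) = {κ} ∈ τ_X ✓.
  U = {x41, x42, x43}: f^{-1}(U) = {λ} ∈ τ_X ✓.
  U = {x40, x41, x42, x43}: f^{-1}(U) = {κ, λ} ∈ τ_X ✓.
Every preimage lies in τ_X, so f IS continuous.


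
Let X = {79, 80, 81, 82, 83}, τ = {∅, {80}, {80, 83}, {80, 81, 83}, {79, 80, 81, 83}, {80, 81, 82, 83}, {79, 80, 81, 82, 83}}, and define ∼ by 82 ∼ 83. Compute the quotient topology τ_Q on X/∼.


X/∼ = {[79], [80], [81], [82=83]}; |τ_Q| = 4.

Equivalence classes: [79], [80], [81], [82=83].
Quotient map π: X → X/∼ sends 79 ↦ [79], 80 ↦ [80], 81 ↦ [81], 82 ↦ [82=83], 83 ↦ [82=83].
For each subset V ⊆ X/∼, compute π^{-1}(V) ⊆ X and check whether π^{-1}(V) ∈ τ. V is open in τ_Q iff π^{-1}(V) ∈ τ.
  V = {}: π^{-1}(V) = ∅ ∈ τ ✓.
  V = {[79]}: π^{-1}(V) = {79} ∉ τ ✗.
  V = {[80]}: π^{-1}(V) = {80} ∈ τ ✓.
  V = {[79], [80]}: π^{-1}(V) = {79, 80} ∉ τ ✗.
  V = {[81]}: π^{-1}(V) = {81} ∉ τ ✗.
  V = {[79], [81]}: π^{-1}(V) = {79, 81} ∉ τ ✗.
  V = {[80], [81]}: π^{-1}(V) = {80, 81} ∉ τ ✗.
  V = {[79], [80], [81]}: π^{-1}(V) = {79, 80, 81} ∉ τ ✗.
  V = {[82=83]}: π^{-1}(V) = {82, 83} ∉ τ ✗.
  V = {[79], [82=83]}: π^{-1}(V) = {79, 82, 83} ∉ τ ✗.
  V = {[80], [82=83]}: π^{-1}(V) = {80, 82, 83} ∉ τ ✗.
  V = {[79], [80], [82=83]}: π^{-1}(V) = {79, 80, 82, 83} ∉ τ ✗.
  V = {[81], [82=83]}: π^{-1}(V) = {81, 82, 83} ∉ τ ✗.
  V = {[79], [81], [82=83]}: π^{-1}(V) = {79, 81, 82, 83} ∉ τ ✗.
  V = {[80], [81], [82=83]}: π^{-1}(V) = {80, 81, 82, 83} ∈ τ ✓.
  V = {[79], [80], [81], [82=83]}: π^{-1}(V) = {79, 80, 81, 82, 83} ∈ τ ✓.
Open sets in the quotient: τ_Q = {{}, {[80]}, {[80], [81], [82=83]}, {[79], [80], [81], [82=83]}} (4 elements).


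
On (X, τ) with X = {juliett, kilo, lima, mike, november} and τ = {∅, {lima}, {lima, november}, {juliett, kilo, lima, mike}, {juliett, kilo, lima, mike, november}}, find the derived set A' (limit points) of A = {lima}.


A' = {juliett, kilo, mike, november}

For each x ∈ X, list the open sets U ∈ τ with x ∈ U, then check whether U ∩ (A ∖ {x}) ≠ ∅ for every such U.
  x = juliett: opens ∋ x are {juliett, kilo, lima, mike}, {juliett, kilo, lima, mike, november}; each meets A ∖ {juliett}, so x IS a limit point.
  x = kilo: opens ∋ x are {juliett, kilo, lima, mike}, {juliett, kilo, lima, mike, november}; each meets A ∖ {kilo}, so x IS a limit point.
  x = lima: open {lima} ∋ x has {lima} ∩ (A ∖ {lima}) = ∅, so x is NOT a limit point.
  x = mike: opens ∋ x are {juliett, kilo, lima, mike}, {juliett, kilo, lima, mike, november}; each meets A ∖ {mike}, so x IS a limit point.
  x = november: opens ∋ x are {lima, november}, {juliett, kilo, lima, mike, november}; each meets A ∖ {november}, so x IS a limit point.
Collecting: A' = {juliett, kilo, mike, november}.


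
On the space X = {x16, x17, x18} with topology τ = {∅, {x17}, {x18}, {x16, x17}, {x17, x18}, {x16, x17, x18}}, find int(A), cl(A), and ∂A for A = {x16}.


int(A) = ∅, cl(A) = {x16}, ∂A = {x16}.

Closed sets in (X, τ) are complements of opens:
  closed(X, τ) = {∅, {x16}, {x18}, {x16, x17}, {x16, x18}, {x16, x17, x18}}.
int(A) = ⋃ {U ∈ τ : U ⊆ A}. Opens contained in A: ∅.
Taking the union of these: int(A) = ∅.
cl(A) = ⋂ {C closed : A ⊆ C}. Closed sets containing A: {x16}, {x16, x17}, {x16, x18}, {x16, x17, x18}.
Intersecting these: cl(A) = {x16}.
∂A = cl(A) ∖ int(A) = {x16} ∖ ∅ = {x16}.


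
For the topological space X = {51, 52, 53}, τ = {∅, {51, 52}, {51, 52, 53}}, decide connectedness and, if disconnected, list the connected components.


(X, τ) is connected.

Find clopen sets (U ∈ τ with X ∖ U ∈ τ):
  U = ∅, X ∖ U = {51, 52, 53} — both open, so U is clopen.
  U = {51, 52, 53}, X ∖ U = ∅ — both open, so U is clopen.
Only trivial clopens (∅ and X) exist, so (X, τ) is connected.
Compute connected components by grouping points that agree on all clopens:
  component: {51, 52, 53}


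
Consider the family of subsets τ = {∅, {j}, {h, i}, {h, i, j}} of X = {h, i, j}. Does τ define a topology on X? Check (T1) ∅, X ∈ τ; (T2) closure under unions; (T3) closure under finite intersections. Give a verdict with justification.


τ IS a topology on X.

Axiom (T1): ∅ ∈ τ? Yes; X ∈ τ? Yes.
Axiom (T2/T3): check pairwise unions and intersections of members of τ.
All pairwise intersections and unions checked — each lies in τ. Therefore τ satisfies (T1), (T2), (T3): it IS a topology on X.


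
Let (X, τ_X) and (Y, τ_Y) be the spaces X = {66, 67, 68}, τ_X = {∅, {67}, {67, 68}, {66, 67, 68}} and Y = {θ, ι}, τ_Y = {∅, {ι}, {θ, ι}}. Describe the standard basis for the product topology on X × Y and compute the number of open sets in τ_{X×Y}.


Basis B = {∅ × ∅, {67} × {ι}, {67} × {θ, ι}, {67, 68} × {ι}, {66, 67, 68} × {ι}, {67, 68} × {θ, ι}, {66, 67, 68} × {θ, ι}}; |τ_{X×Y}| = 10.

Enumerate products U × V with U ∈ τ_X, V ∈ τ_Y (deduplicated):
  ∅ × ∅ = {} (∅)
  {67} × {ι} = {(67,ι)}
  {67} × {θ, ι} = {(67,θ), (67,ι)}
  {67, 68} × {ι} = {(67,ι), (68,ι)}
  {66, 67, 68} × {ι} = {(66,ι), (67,ι), (68,ι)}
  {67, 68} × {θ, ι} = {(67,θ), (67,ι), (68,θ), (68,ι)}
  {66, 67, 68} × {θ, ι} = {(66,θ), (66,ι), (67,θ), (67,ι), (68,θ), (68,ι)}
These 7 distinct sets form the basis B.
Close under arbitrary unions to get τ_{X×Y}; counting gives |τ_{X×Y}| = 10.


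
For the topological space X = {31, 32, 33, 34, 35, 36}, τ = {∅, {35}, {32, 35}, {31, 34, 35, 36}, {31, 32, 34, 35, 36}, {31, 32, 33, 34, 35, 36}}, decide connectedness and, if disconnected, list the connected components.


(X, τ) is connected.

Find clopen sets (U ∈ τ with X ∖ U ∈ τ):
  U = ∅, X ∖ U = {31, 32, 33, 34, 35, 36} — both open, so U is clopen.
  U = {31, 32, 33, 34, 35, 36}, X ∖ U = ∅ — both open, so U is clopen.
Only trivial clopens (∅ and X) exist, so (X, τ) is connected.
Compute connected components by grouping points that agree on all clopens:
  component: {31, 32, 33, 34, 35, 36}


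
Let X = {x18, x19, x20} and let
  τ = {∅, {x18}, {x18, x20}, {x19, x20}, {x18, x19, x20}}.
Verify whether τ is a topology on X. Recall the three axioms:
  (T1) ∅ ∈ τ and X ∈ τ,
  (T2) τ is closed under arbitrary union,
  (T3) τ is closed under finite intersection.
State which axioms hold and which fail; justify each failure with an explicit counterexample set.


τ is NOT a topology on X.

Axiom (T1): ∅ ∈ τ? Yes; X ∈ τ? Yes.
Axiom (T2/T3): check pairwise unions and intersections of members of τ.
Counterexample for (T3): {x18, x20} ∩ {x19, x20} = {x20} ∉ τ. Therefore τ is NOT a topology.


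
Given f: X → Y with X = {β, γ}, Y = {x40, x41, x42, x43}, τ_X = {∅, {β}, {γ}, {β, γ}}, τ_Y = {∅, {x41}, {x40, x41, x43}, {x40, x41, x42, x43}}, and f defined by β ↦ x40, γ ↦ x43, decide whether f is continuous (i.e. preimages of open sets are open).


f IS continuous.

Compute f^{-1}(U) for each U ∈ τ_Y:
  U = ∅: f^{-1}(U) = ∅ ∈ τ_X ✓.
  U = {x41}: f^{-1}(U) = ∅ ∈ τ_X ✓.
  U = {x40, x41, x43}: f^{-1}(U) = {β, γ} ∈ τ_X ✓.
  U = {x40, x41, x42, x43}: f^{-1}(U) = {β, γ} ∈ τ_X ✓.
Every preimage lies in τ_X, so f IS continuous.


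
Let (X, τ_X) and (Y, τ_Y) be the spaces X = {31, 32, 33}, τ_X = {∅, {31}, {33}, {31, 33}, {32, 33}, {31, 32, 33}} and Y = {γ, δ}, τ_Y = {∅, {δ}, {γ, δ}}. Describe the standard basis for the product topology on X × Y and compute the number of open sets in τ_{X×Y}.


Basis B = {∅ × ∅, {31} × {δ}, {33} × {δ}, {31} × {γ, δ}, {31, 33} × {δ}, {32, 33} × {δ}, {33} × {γ, δ}, {31, 32, 33} × {δ}, {31, 33} × {γ, δ}, {32, 33} × {γ, δ}, {31, 32, 33} × {γ, δ}}; |τ_{X×Y}| = 18.

Enumerate products U × V with U ∈ τ_X, V ∈ τ_Y (deduplicated):
  ∅ × ∅ = {} (∅)
  {31} × {δ} = {(31,δ)}
  {33} × {δ} = {(33,δ)}
  {31} × {γ, δ} = {(31,γ), (31,δ)}
  {31, 33} × {δ} = {(31,δ), (33,δ)}
  {32, 33} × {δ} = {(32,δ), (33,δ)}
  {33} × {γ, δ} = {(33,γ), (33,δ)}
  {31, 32, 33} × {δ} = {(31,δ), (32,δ), (33,δ)}
  {31, 33} × {γ, δ} = {(31,γ), (31,δ), (33,γ), (33,δ)}
  {32, 33} × {γ, δ} = {(32,γ), (32,δ), (33,γ), (33,δ)}
  {31, 32, 33} × {γ, δ} = {(31,γ), (31,δ), (32,γ), (32,δ), (33,γ), (33,δ)}
These 11 distinct sets form the basis B.
Close under arbitrary unions to get τ_{X×Y}; counting gives |τ_{X×Y}| = 18.


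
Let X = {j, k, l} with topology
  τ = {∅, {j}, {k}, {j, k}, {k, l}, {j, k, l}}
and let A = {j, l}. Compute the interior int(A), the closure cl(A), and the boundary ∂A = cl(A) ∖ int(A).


int(A) = {j}, cl(A) = {j, l}, ∂A = {l}.

Closed sets in (X, τ) are complements of opens:
  closed(X, τ) = {∅, {j}, {l}, {j, l}, {k, l}, {j, k, l}}.
int(A) = ⋃ {U ∈ τ : U ⊆ A}. Opens contained in A: ∅, {j}.
Taking the union of these: int(A) = {j}.
cl(A) = ⋂ {C closed : A ⊆ C}. Closed sets containing A: {j, l}, {j, k, l}.
Intersecting these: cl(A) = {j, l}.
∂A = cl(A) ∖ int(A) = {j, l} ∖ {j} = {l}.


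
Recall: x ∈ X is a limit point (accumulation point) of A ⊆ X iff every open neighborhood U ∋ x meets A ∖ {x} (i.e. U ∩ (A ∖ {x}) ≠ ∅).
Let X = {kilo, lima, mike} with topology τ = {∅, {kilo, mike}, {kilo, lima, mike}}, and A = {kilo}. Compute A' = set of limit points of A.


A' = {lima, mike}

For each x ∈ X, list the open sets U ∈ τ with x ∈ U, then check whether U ∩ (A ∖ {x}) ≠ ∅ for every such U.
  x = kilo: open {kilo, mike} ∋ x has {kilo, mike} ∩ (A ∖ {kilo}) = ∅, so x is NOT a limit point.
  x = lima: opens ∋ x are {kilo, lima, mike}; each meets A ∖ {lima}, so x IS a limit point.
  x = mike: opens ∋ x are {kilo, mike}, {kilo, lima, mike}; each meets A ∖ {mike}, so x IS a limit point.
Collecting: A' = {lima, mike}.


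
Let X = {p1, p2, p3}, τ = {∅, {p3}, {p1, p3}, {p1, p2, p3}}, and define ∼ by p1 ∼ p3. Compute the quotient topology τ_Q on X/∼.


X/∼ = {[p1=p3], [p2]}; |τ_Q| = 3.

Equivalence classes: [p1=p3], [p2].
Quotient map π: X → X/∼ sends p1 ↦ [p1=p3], p2 ↦ [p2], p3 ↦ [p1=p3].
For each subset V ⊆ X/∼, compute π^{-1}(V) ⊆ X and check whether π^{-1}(V) ∈ τ. V is open in τ_Q iff π^{-1}(V) ∈ τ.
  V = {}: π^{-1}(V) = ∅ ∈ τ ✓.
  V = {[p1=p3]}: π^{-1}(V) = {p1, p3} ∈ τ ✓.
  V = {[p2]}: π^{-1}(V) = {p2} ∉ τ ✗.
  V = {[p1=p3], [p2]}: π^{-1}(V) = {p1, p2, p3} ∈ τ ✓.
Open sets in the quotient: τ_Q = {{}, {[p1=p3]}, {[p1=p3], [p2]}} (3 elements).


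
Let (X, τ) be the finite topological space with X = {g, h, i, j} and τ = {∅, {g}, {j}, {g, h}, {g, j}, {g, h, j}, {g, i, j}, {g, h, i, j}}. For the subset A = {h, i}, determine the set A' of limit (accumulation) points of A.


A' = ∅

For each x ∈ X, list the open sets U ∈ τ with x ∈ U, then check whether U ∩ (A ∖ {x}) ≠ ∅ for every such U.
  x = g: open {g} ∋ x has {g} ∩ (A ∖ {g}) = ∅, so x is NOT a limit point.
  x = h: open {g, h} ∋ x has {g, h} ∩ (A ∖ {h}) = ∅, so x is NOT a limit point.
  x = i: open {g, i, j} ∋ x has {g, i, j} ∩ (A ∖ {i}) = ∅, so x is NOT a limit point.
  x = j: open {j} ∋ x has {j} ∩ (A ∖ {j}) = ∅, so x is NOT a limit point.
Collecting: A' = ∅.
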